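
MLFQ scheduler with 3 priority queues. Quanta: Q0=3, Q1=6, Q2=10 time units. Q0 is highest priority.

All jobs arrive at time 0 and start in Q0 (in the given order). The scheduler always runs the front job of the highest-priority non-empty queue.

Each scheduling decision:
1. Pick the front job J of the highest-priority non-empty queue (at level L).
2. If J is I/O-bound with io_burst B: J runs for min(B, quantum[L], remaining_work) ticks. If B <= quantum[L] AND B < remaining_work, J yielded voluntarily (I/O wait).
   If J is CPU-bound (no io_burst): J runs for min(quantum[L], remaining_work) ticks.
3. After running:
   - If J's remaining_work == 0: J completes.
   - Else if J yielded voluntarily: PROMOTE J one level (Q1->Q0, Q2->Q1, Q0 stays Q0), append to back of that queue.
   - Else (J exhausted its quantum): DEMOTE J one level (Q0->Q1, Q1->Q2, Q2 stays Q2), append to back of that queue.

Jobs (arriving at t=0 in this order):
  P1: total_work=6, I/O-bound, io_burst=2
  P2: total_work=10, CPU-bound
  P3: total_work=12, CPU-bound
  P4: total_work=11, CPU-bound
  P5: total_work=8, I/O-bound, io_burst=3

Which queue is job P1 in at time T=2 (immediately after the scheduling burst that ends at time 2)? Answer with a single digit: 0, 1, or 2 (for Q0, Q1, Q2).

t=0-2: P1@Q0 runs 2, rem=4, I/O yield, promote→Q0. Q0=[P2,P3,P4,P5,P1] Q1=[] Q2=[]
t=2-5: P2@Q0 runs 3, rem=7, quantum used, demote→Q1. Q0=[P3,P4,P5,P1] Q1=[P2] Q2=[]
t=5-8: P3@Q0 runs 3, rem=9, quantum used, demote→Q1. Q0=[P4,P5,P1] Q1=[P2,P3] Q2=[]
t=8-11: P4@Q0 runs 3, rem=8, quantum used, demote→Q1. Q0=[P5,P1] Q1=[P2,P3,P4] Q2=[]
t=11-14: P5@Q0 runs 3, rem=5, I/O yield, promote→Q0. Q0=[P1,P5] Q1=[P2,P3,P4] Q2=[]
t=14-16: P1@Q0 runs 2, rem=2, I/O yield, promote→Q0. Q0=[P5,P1] Q1=[P2,P3,P4] Q2=[]
t=16-19: P5@Q0 runs 3, rem=2, I/O yield, promote→Q0. Q0=[P1,P5] Q1=[P2,P3,P4] Q2=[]
t=19-21: P1@Q0 runs 2, rem=0, completes. Q0=[P5] Q1=[P2,P3,P4] Q2=[]
t=21-23: P5@Q0 runs 2, rem=0, completes. Q0=[] Q1=[P2,P3,P4] Q2=[]
t=23-29: P2@Q1 runs 6, rem=1, quantum used, demote→Q2. Q0=[] Q1=[P3,P4] Q2=[P2]
t=29-35: P3@Q1 runs 6, rem=3, quantum used, demote→Q2. Q0=[] Q1=[P4] Q2=[P2,P3]
t=35-41: P4@Q1 runs 6, rem=2, quantum used, demote→Q2. Q0=[] Q1=[] Q2=[P2,P3,P4]
t=41-42: P2@Q2 runs 1, rem=0, completes. Q0=[] Q1=[] Q2=[P3,P4]
t=42-45: P3@Q2 runs 3, rem=0, completes. Q0=[] Q1=[] Q2=[P4]
t=45-47: P4@Q2 runs 2, rem=0, completes. Q0=[] Q1=[] Q2=[]

Answer: 0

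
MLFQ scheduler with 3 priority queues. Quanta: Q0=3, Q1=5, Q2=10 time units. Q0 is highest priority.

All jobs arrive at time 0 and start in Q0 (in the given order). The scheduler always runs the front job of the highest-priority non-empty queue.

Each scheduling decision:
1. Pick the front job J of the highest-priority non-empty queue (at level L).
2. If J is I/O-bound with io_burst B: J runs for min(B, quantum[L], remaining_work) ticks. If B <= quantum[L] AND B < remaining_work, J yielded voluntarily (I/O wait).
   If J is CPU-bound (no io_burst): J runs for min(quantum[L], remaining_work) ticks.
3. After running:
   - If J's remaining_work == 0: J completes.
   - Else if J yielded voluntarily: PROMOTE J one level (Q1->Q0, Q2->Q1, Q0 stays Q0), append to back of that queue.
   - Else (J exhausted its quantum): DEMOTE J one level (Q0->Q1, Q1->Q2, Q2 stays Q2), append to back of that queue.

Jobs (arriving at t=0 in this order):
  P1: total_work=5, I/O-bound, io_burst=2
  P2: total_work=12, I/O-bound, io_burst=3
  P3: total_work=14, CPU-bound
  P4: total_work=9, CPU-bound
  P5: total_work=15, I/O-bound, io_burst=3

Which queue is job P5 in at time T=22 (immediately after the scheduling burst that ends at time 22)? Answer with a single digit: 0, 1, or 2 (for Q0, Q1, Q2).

Answer: 0

Derivation:
t=0-2: P1@Q0 runs 2, rem=3, I/O yield, promote→Q0. Q0=[P2,P3,P4,P5,P1] Q1=[] Q2=[]
t=2-5: P2@Q0 runs 3, rem=9, I/O yield, promote→Q0. Q0=[P3,P4,P5,P1,P2] Q1=[] Q2=[]
t=5-8: P3@Q0 runs 3, rem=11, quantum used, demote→Q1. Q0=[P4,P5,P1,P2] Q1=[P3] Q2=[]
t=8-11: P4@Q0 runs 3, rem=6, quantum used, demote→Q1. Q0=[P5,P1,P2] Q1=[P3,P4] Q2=[]
t=11-14: P5@Q0 runs 3, rem=12, I/O yield, promote→Q0. Q0=[P1,P2,P5] Q1=[P3,P4] Q2=[]
t=14-16: P1@Q0 runs 2, rem=1, I/O yield, promote→Q0. Q0=[P2,P5,P1] Q1=[P3,P4] Q2=[]
t=16-19: P2@Q0 runs 3, rem=6, I/O yield, promote→Q0. Q0=[P5,P1,P2] Q1=[P3,P4] Q2=[]
t=19-22: P5@Q0 runs 3, rem=9, I/O yield, promote→Q0. Q0=[P1,P2,P5] Q1=[P3,P4] Q2=[]
t=22-23: P1@Q0 runs 1, rem=0, completes. Q0=[P2,P5] Q1=[P3,P4] Q2=[]
t=23-26: P2@Q0 runs 3, rem=3, I/O yield, promote→Q0. Q0=[P5,P2] Q1=[P3,P4] Q2=[]
t=26-29: P5@Q0 runs 3, rem=6, I/O yield, promote→Q0. Q0=[P2,P5] Q1=[P3,P4] Q2=[]
t=29-32: P2@Q0 runs 3, rem=0, completes. Q0=[P5] Q1=[P3,P4] Q2=[]
t=32-35: P5@Q0 runs 3, rem=3, I/O yield, promote→Q0. Q0=[P5] Q1=[P3,P4] Q2=[]
t=35-38: P5@Q0 runs 3, rem=0, completes. Q0=[] Q1=[P3,P4] Q2=[]
t=38-43: P3@Q1 runs 5, rem=6, quantum used, demote→Q2. Q0=[] Q1=[P4] Q2=[P3]
t=43-48: P4@Q1 runs 5, rem=1, quantum used, demote→Q2. Q0=[] Q1=[] Q2=[P3,P4]
t=48-54: P3@Q2 runs 6, rem=0, completes. Q0=[] Q1=[] Q2=[P4]
t=54-55: P4@Q2 runs 1, rem=0, completes. Q0=[] Q1=[] Q2=[]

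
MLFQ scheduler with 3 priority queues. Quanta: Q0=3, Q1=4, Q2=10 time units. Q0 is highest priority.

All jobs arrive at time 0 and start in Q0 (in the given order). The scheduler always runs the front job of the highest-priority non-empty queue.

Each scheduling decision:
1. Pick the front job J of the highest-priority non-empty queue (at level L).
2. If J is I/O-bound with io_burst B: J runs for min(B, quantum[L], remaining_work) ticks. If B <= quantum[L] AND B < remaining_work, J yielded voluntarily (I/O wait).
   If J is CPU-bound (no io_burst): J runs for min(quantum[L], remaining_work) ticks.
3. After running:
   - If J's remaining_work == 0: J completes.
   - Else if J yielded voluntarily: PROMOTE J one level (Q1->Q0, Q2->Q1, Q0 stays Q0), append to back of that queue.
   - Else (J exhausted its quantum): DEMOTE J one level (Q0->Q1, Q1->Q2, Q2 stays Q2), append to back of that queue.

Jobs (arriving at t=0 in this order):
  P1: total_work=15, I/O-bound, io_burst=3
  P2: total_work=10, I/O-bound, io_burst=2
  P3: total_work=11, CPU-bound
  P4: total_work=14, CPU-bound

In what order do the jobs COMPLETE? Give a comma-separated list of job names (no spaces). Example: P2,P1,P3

t=0-3: P1@Q0 runs 3, rem=12, I/O yield, promote→Q0. Q0=[P2,P3,P4,P1] Q1=[] Q2=[]
t=3-5: P2@Q0 runs 2, rem=8, I/O yield, promote→Q0. Q0=[P3,P4,P1,P2] Q1=[] Q2=[]
t=5-8: P3@Q0 runs 3, rem=8, quantum used, demote→Q1. Q0=[P4,P1,P2] Q1=[P3] Q2=[]
t=8-11: P4@Q0 runs 3, rem=11, quantum used, demote→Q1. Q0=[P1,P2] Q1=[P3,P4] Q2=[]
t=11-14: P1@Q0 runs 3, rem=9, I/O yield, promote→Q0. Q0=[P2,P1] Q1=[P3,P4] Q2=[]
t=14-16: P2@Q0 runs 2, rem=6, I/O yield, promote→Q0. Q0=[P1,P2] Q1=[P3,P4] Q2=[]
t=16-19: P1@Q0 runs 3, rem=6, I/O yield, promote→Q0. Q0=[P2,P1] Q1=[P3,P4] Q2=[]
t=19-21: P2@Q0 runs 2, rem=4, I/O yield, promote→Q0. Q0=[P1,P2] Q1=[P3,P4] Q2=[]
t=21-24: P1@Q0 runs 3, rem=3, I/O yield, promote→Q0. Q0=[P2,P1] Q1=[P3,P4] Q2=[]
t=24-26: P2@Q0 runs 2, rem=2, I/O yield, promote→Q0. Q0=[P1,P2] Q1=[P3,P4] Q2=[]
t=26-29: P1@Q0 runs 3, rem=0, completes. Q0=[P2] Q1=[P3,P4] Q2=[]
t=29-31: P2@Q0 runs 2, rem=0, completes. Q0=[] Q1=[P3,P4] Q2=[]
t=31-35: P3@Q1 runs 4, rem=4, quantum used, demote→Q2. Q0=[] Q1=[P4] Q2=[P3]
t=35-39: P4@Q1 runs 4, rem=7, quantum used, demote→Q2. Q0=[] Q1=[] Q2=[P3,P4]
t=39-43: P3@Q2 runs 4, rem=0, completes. Q0=[] Q1=[] Q2=[P4]
t=43-50: P4@Q2 runs 7, rem=0, completes. Q0=[] Q1=[] Q2=[]

Answer: P1,P2,P3,P4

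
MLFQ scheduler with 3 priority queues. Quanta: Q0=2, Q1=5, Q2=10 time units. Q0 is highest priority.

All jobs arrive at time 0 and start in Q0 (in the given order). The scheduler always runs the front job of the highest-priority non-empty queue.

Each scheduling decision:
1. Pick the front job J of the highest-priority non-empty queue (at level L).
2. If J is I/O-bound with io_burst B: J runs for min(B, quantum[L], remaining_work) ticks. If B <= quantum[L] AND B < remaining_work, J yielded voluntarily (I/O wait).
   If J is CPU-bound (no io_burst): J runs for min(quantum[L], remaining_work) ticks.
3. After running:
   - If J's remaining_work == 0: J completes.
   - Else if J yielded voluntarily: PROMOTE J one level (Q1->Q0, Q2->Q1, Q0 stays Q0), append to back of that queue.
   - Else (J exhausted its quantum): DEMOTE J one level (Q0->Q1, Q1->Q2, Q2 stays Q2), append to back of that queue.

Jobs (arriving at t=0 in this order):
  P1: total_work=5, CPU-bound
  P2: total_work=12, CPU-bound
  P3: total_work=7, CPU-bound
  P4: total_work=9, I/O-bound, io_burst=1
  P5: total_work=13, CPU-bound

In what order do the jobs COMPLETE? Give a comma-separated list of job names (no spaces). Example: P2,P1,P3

Answer: P4,P1,P3,P2,P5

Derivation:
t=0-2: P1@Q0 runs 2, rem=3, quantum used, demote→Q1. Q0=[P2,P3,P4,P5] Q1=[P1] Q2=[]
t=2-4: P2@Q0 runs 2, rem=10, quantum used, demote→Q1. Q0=[P3,P4,P5] Q1=[P1,P2] Q2=[]
t=4-6: P3@Q0 runs 2, rem=5, quantum used, demote→Q1. Q0=[P4,P5] Q1=[P1,P2,P3] Q2=[]
t=6-7: P4@Q0 runs 1, rem=8, I/O yield, promote→Q0. Q0=[P5,P4] Q1=[P1,P2,P3] Q2=[]
t=7-9: P5@Q0 runs 2, rem=11, quantum used, demote→Q1. Q0=[P4] Q1=[P1,P2,P3,P5] Q2=[]
t=9-10: P4@Q0 runs 1, rem=7, I/O yield, promote→Q0. Q0=[P4] Q1=[P1,P2,P3,P5] Q2=[]
t=10-11: P4@Q0 runs 1, rem=6, I/O yield, promote→Q0. Q0=[P4] Q1=[P1,P2,P3,P5] Q2=[]
t=11-12: P4@Q0 runs 1, rem=5, I/O yield, promote→Q0. Q0=[P4] Q1=[P1,P2,P3,P5] Q2=[]
t=12-13: P4@Q0 runs 1, rem=4, I/O yield, promote→Q0. Q0=[P4] Q1=[P1,P2,P3,P5] Q2=[]
t=13-14: P4@Q0 runs 1, rem=3, I/O yield, promote→Q0. Q0=[P4] Q1=[P1,P2,P3,P5] Q2=[]
t=14-15: P4@Q0 runs 1, rem=2, I/O yield, promote→Q0. Q0=[P4] Q1=[P1,P2,P3,P5] Q2=[]
t=15-16: P4@Q0 runs 1, rem=1, I/O yield, promote→Q0. Q0=[P4] Q1=[P1,P2,P3,P5] Q2=[]
t=16-17: P4@Q0 runs 1, rem=0, completes. Q0=[] Q1=[P1,P2,P3,P5] Q2=[]
t=17-20: P1@Q1 runs 3, rem=0, completes. Q0=[] Q1=[P2,P3,P5] Q2=[]
t=20-25: P2@Q1 runs 5, rem=5, quantum used, demote→Q2. Q0=[] Q1=[P3,P5] Q2=[P2]
t=25-30: P3@Q1 runs 5, rem=0, completes. Q0=[] Q1=[P5] Q2=[P2]
t=30-35: P5@Q1 runs 5, rem=6, quantum used, demote→Q2. Q0=[] Q1=[] Q2=[P2,P5]
t=35-40: P2@Q2 runs 5, rem=0, completes. Q0=[] Q1=[] Q2=[P5]
t=40-46: P5@Q2 runs 6, rem=0, completes. Q0=[] Q1=[] Q2=[]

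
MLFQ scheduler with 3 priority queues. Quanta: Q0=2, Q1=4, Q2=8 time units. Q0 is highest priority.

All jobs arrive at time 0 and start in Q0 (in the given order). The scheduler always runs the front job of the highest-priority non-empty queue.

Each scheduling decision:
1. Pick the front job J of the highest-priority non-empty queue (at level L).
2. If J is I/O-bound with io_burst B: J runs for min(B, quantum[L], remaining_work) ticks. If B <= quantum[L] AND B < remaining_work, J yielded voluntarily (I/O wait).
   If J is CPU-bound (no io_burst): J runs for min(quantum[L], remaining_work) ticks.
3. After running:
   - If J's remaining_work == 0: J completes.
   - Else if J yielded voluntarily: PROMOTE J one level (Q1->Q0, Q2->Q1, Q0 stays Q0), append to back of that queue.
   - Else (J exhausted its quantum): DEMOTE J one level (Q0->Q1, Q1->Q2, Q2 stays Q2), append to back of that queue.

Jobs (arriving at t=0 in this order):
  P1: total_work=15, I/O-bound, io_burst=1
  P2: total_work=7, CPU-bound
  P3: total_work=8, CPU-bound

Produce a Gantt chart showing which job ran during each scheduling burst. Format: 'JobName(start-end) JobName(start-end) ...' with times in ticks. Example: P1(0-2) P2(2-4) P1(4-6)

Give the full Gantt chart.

t=0-1: P1@Q0 runs 1, rem=14, I/O yield, promote→Q0. Q0=[P2,P3,P1] Q1=[] Q2=[]
t=1-3: P2@Q0 runs 2, rem=5, quantum used, demote→Q1. Q0=[P3,P1] Q1=[P2] Q2=[]
t=3-5: P3@Q0 runs 2, rem=6, quantum used, demote→Q1. Q0=[P1] Q1=[P2,P3] Q2=[]
t=5-6: P1@Q0 runs 1, rem=13, I/O yield, promote→Q0. Q0=[P1] Q1=[P2,P3] Q2=[]
t=6-7: P1@Q0 runs 1, rem=12, I/O yield, promote→Q0. Q0=[P1] Q1=[P2,P3] Q2=[]
t=7-8: P1@Q0 runs 1, rem=11, I/O yield, promote→Q0. Q0=[P1] Q1=[P2,P3] Q2=[]
t=8-9: P1@Q0 runs 1, rem=10, I/O yield, promote→Q0. Q0=[P1] Q1=[P2,P3] Q2=[]
t=9-10: P1@Q0 runs 1, rem=9, I/O yield, promote→Q0. Q0=[P1] Q1=[P2,P3] Q2=[]
t=10-11: P1@Q0 runs 1, rem=8, I/O yield, promote→Q0. Q0=[P1] Q1=[P2,P3] Q2=[]
t=11-12: P1@Q0 runs 1, rem=7, I/O yield, promote→Q0. Q0=[P1] Q1=[P2,P3] Q2=[]
t=12-13: P1@Q0 runs 1, rem=6, I/O yield, promote→Q0. Q0=[P1] Q1=[P2,P3] Q2=[]
t=13-14: P1@Q0 runs 1, rem=5, I/O yield, promote→Q0. Q0=[P1] Q1=[P2,P3] Q2=[]
t=14-15: P1@Q0 runs 1, rem=4, I/O yield, promote→Q0. Q0=[P1] Q1=[P2,P3] Q2=[]
t=15-16: P1@Q0 runs 1, rem=3, I/O yield, promote→Q0. Q0=[P1] Q1=[P2,P3] Q2=[]
t=16-17: P1@Q0 runs 1, rem=2, I/O yield, promote→Q0. Q0=[P1] Q1=[P2,P3] Q2=[]
t=17-18: P1@Q0 runs 1, rem=1, I/O yield, promote→Q0. Q0=[P1] Q1=[P2,P3] Q2=[]
t=18-19: P1@Q0 runs 1, rem=0, completes. Q0=[] Q1=[P2,P3] Q2=[]
t=19-23: P2@Q1 runs 4, rem=1, quantum used, demote→Q2. Q0=[] Q1=[P3] Q2=[P2]
t=23-27: P3@Q1 runs 4, rem=2, quantum used, demote→Q2. Q0=[] Q1=[] Q2=[P2,P3]
t=27-28: P2@Q2 runs 1, rem=0, completes. Q0=[] Q1=[] Q2=[P3]
t=28-30: P3@Q2 runs 2, rem=0, completes. Q0=[] Q1=[] Q2=[]

Answer: P1(0-1) P2(1-3) P3(3-5) P1(5-6) P1(6-7) P1(7-8) P1(8-9) P1(9-10) P1(10-11) P1(11-12) P1(12-13) P1(13-14) P1(14-15) P1(15-16) P1(16-17) P1(17-18) P1(18-19) P2(19-23) P3(23-27) P2(27-28) P3(28-30)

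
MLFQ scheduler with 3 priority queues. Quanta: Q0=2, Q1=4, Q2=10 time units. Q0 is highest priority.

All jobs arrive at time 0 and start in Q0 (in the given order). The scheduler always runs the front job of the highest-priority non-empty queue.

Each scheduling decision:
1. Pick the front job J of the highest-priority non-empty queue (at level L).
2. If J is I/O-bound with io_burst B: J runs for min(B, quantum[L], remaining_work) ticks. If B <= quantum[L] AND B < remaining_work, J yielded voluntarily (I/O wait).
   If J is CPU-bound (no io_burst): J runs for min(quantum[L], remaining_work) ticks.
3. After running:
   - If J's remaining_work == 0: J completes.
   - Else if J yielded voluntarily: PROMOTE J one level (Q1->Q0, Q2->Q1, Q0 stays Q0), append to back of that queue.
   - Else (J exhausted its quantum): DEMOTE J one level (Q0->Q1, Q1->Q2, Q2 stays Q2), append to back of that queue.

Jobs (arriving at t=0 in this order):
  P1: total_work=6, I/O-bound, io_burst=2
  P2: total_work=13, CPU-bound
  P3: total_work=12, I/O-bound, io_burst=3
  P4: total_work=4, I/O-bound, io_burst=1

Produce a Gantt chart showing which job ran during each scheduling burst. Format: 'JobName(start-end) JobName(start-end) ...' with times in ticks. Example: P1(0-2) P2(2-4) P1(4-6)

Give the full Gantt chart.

Answer: P1(0-2) P2(2-4) P3(4-6) P4(6-7) P1(7-9) P4(9-10) P1(10-12) P4(12-13) P4(13-14) P2(14-18) P3(18-21) P3(21-23) P3(23-26) P3(26-28) P2(28-35)

Derivation:
t=0-2: P1@Q0 runs 2, rem=4, I/O yield, promote→Q0. Q0=[P2,P3,P4,P1] Q1=[] Q2=[]
t=2-4: P2@Q0 runs 2, rem=11, quantum used, demote→Q1. Q0=[P3,P4,P1] Q1=[P2] Q2=[]
t=4-6: P3@Q0 runs 2, rem=10, quantum used, demote→Q1. Q0=[P4,P1] Q1=[P2,P3] Q2=[]
t=6-7: P4@Q0 runs 1, rem=3, I/O yield, promote→Q0. Q0=[P1,P4] Q1=[P2,P3] Q2=[]
t=7-9: P1@Q0 runs 2, rem=2, I/O yield, promote→Q0. Q0=[P4,P1] Q1=[P2,P3] Q2=[]
t=9-10: P4@Q0 runs 1, rem=2, I/O yield, promote→Q0. Q0=[P1,P4] Q1=[P2,P3] Q2=[]
t=10-12: P1@Q0 runs 2, rem=0, completes. Q0=[P4] Q1=[P2,P3] Q2=[]
t=12-13: P4@Q0 runs 1, rem=1, I/O yield, promote→Q0. Q0=[P4] Q1=[P2,P3] Q2=[]
t=13-14: P4@Q0 runs 1, rem=0, completes. Q0=[] Q1=[P2,P3] Q2=[]
t=14-18: P2@Q1 runs 4, rem=7, quantum used, demote→Q2. Q0=[] Q1=[P3] Q2=[P2]
t=18-21: P3@Q1 runs 3, rem=7, I/O yield, promote→Q0. Q0=[P3] Q1=[] Q2=[P2]
t=21-23: P3@Q0 runs 2, rem=5, quantum used, demote→Q1. Q0=[] Q1=[P3] Q2=[P2]
t=23-26: P3@Q1 runs 3, rem=2, I/O yield, promote→Q0. Q0=[P3] Q1=[] Q2=[P2]
t=26-28: P3@Q0 runs 2, rem=0, completes. Q0=[] Q1=[] Q2=[P2]
t=28-35: P2@Q2 runs 7, rem=0, completes. Q0=[] Q1=[] Q2=[]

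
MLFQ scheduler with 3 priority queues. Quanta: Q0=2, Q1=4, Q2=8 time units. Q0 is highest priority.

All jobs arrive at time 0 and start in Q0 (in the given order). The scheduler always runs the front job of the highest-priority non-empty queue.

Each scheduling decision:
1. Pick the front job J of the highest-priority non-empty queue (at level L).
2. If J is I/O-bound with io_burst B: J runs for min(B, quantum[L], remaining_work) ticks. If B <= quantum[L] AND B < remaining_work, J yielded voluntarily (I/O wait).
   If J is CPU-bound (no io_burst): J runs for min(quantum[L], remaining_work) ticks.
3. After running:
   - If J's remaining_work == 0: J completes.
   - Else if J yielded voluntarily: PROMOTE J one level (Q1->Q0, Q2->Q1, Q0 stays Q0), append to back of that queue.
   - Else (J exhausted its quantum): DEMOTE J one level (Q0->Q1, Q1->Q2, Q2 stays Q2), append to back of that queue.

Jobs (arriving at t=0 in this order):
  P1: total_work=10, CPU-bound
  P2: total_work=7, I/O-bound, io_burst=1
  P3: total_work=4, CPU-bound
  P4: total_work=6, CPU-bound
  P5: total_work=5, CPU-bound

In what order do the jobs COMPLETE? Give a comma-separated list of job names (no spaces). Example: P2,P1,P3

Answer: P2,P3,P4,P5,P1

Derivation:
t=0-2: P1@Q0 runs 2, rem=8, quantum used, demote→Q1. Q0=[P2,P3,P4,P5] Q1=[P1] Q2=[]
t=2-3: P2@Q0 runs 1, rem=6, I/O yield, promote→Q0. Q0=[P3,P4,P5,P2] Q1=[P1] Q2=[]
t=3-5: P3@Q0 runs 2, rem=2, quantum used, demote→Q1. Q0=[P4,P5,P2] Q1=[P1,P3] Q2=[]
t=5-7: P4@Q0 runs 2, rem=4, quantum used, demote→Q1. Q0=[P5,P2] Q1=[P1,P3,P4] Q2=[]
t=7-9: P5@Q0 runs 2, rem=3, quantum used, demote→Q1. Q0=[P2] Q1=[P1,P3,P4,P5] Q2=[]
t=9-10: P2@Q0 runs 1, rem=5, I/O yield, promote→Q0. Q0=[P2] Q1=[P1,P3,P4,P5] Q2=[]
t=10-11: P2@Q0 runs 1, rem=4, I/O yield, promote→Q0. Q0=[P2] Q1=[P1,P3,P4,P5] Q2=[]
t=11-12: P2@Q0 runs 1, rem=3, I/O yield, promote→Q0. Q0=[P2] Q1=[P1,P3,P4,P5] Q2=[]
t=12-13: P2@Q0 runs 1, rem=2, I/O yield, promote→Q0. Q0=[P2] Q1=[P1,P3,P4,P5] Q2=[]
t=13-14: P2@Q0 runs 1, rem=1, I/O yield, promote→Q0. Q0=[P2] Q1=[P1,P3,P4,P5] Q2=[]
t=14-15: P2@Q0 runs 1, rem=0, completes. Q0=[] Q1=[P1,P3,P4,P5] Q2=[]
t=15-19: P1@Q1 runs 4, rem=4, quantum used, demote→Q2. Q0=[] Q1=[P3,P4,P5] Q2=[P1]
t=19-21: P3@Q1 runs 2, rem=0, completes. Q0=[] Q1=[P4,P5] Q2=[P1]
t=21-25: P4@Q1 runs 4, rem=0, completes. Q0=[] Q1=[P5] Q2=[P1]
t=25-28: P5@Q1 runs 3, rem=0, completes. Q0=[] Q1=[] Q2=[P1]
t=28-32: P1@Q2 runs 4, rem=0, completes. Q0=[] Q1=[] Q2=[]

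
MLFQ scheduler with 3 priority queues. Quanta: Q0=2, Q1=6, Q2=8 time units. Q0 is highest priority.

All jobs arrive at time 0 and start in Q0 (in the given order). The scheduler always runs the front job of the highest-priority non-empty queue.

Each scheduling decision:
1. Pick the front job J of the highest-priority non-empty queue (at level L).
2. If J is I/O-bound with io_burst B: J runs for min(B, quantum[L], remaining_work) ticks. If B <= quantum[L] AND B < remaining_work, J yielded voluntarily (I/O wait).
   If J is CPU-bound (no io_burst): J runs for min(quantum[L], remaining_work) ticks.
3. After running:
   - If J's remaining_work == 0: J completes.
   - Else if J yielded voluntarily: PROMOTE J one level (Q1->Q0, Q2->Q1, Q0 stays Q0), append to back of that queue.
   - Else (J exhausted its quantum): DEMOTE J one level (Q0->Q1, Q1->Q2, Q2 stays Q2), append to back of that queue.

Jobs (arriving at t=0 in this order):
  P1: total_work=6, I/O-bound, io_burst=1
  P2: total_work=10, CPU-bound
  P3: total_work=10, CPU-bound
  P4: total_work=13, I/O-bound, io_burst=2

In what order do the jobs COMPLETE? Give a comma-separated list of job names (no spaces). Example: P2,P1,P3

t=0-1: P1@Q0 runs 1, rem=5, I/O yield, promote→Q0. Q0=[P2,P3,P4,P1] Q1=[] Q2=[]
t=1-3: P2@Q0 runs 2, rem=8, quantum used, demote→Q1. Q0=[P3,P4,P1] Q1=[P2] Q2=[]
t=3-5: P3@Q0 runs 2, rem=8, quantum used, demote→Q1. Q0=[P4,P1] Q1=[P2,P3] Q2=[]
t=5-7: P4@Q0 runs 2, rem=11, I/O yield, promote→Q0. Q0=[P1,P4] Q1=[P2,P3] Q2=[]
t=7-8: P1@Q0 runs 1, rem=4, I/O yield, promote→Q0. Q0=[P4,P1] Q1=[P2,P3] Q2=[]
t=8-10: P4@Q0 runs 2, rem=9, I/O yield, promote→Q0. Q0=[P1,P4] Q1=[P2,P3] Q2=[]
t=10-11: P1@Q0 runs 1, rem=3, I/O yield, promote→Q0. Q0=[P4,P1] Q1=[P2,P3] Q2=[]
t=11-13: P4@Q0 runs 2, rem=7, I/O yield, promote→Q0. Q0=[P1,P4] Q1=[P2,P3] Q2=[]
t=13-14: P1@Q0 runs 1, rem=2, I/O yield, promote→Q0. Q0=[P4,P1] Q1=[P2,P3] Q2=[]
t=14-16: P4@Q0 runs 2, rem=5, I/O yield, promote→Q0. Q0=[P1,P4] Q1=[P2,P3] Q2=[]
t=16-17: P1@Q0 runs 1, rem=1, I/O yield, promote→Q0. Q0=[P4,P1] Q1=[P2,P3] Q2=[]
t=17-19: P4@Q0 runs 2, rem=3, I/O yield, promote→Q0. Q0=[P1,P4] Q1=[P2,P3] Q2=[]
t=19-20: P1@Q0 runs 1, rem=0, completes. Q0=[P4] Q1=[P2,P3] Q2=[]
t=20-22: P4@Q0 runs 2, rem=1, I/O yield, promote→Q0. Q0=[P4] Q1=[P2,P3] Q2=[]
t=22-23: P4@Q0 runs 1, rem=0, completes. Q0=[] Q1=[P2,P3] Q2=[]
t=23-29: P2@Q1 runs 6, rem=2, quantum used, demote→Q2. Q0=[] Q1=[P3] Q2=[P2]
t=29-35: P3@Q1 runs 6, rem=2, quantum used, demote→Q2. Q0=[] Q1=[] Q2=[P2,P3]
t=35-37: P2@Q2 runs 2, rem=0, completes. Q0=[] Q1=[] Q2=[P3]
t=37-39: P3@Q2 runs 2, rem=0, completes. Q0=[] Q1=[] Q2=[]

Answer: P1,P4,P2,P3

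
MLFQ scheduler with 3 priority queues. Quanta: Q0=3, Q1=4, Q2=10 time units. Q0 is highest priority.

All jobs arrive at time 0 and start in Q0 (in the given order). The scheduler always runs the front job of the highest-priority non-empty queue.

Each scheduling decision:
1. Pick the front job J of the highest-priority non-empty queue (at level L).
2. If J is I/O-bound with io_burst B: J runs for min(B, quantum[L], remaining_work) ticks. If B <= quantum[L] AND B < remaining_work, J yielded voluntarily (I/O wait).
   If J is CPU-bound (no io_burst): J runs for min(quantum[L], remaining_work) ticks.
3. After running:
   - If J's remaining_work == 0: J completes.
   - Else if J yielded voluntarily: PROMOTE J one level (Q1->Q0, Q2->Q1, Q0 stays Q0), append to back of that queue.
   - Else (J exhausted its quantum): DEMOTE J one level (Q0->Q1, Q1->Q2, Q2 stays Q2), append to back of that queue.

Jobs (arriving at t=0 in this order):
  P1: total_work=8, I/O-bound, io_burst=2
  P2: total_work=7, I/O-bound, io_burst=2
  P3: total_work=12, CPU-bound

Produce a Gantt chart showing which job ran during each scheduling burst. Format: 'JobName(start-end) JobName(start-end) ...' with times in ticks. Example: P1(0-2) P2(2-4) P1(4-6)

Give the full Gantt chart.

t=0-2: P1@Q0 runs 2, rem=6, I/O yield, promote→Q0. Q0=[P2,P3,P1] Q1=[] Q2=[]
t=2-4: P2@Q0 runs 2, rem=5, I/O yield, promote→Q0. Q0=[P3,P1,P2] Q1=[] Q2=[]
t=4-7: P3@Q0 runs 3, rem=9, quantum used, demote→Q1. Q0=[P1,P2] Q1=[P3] Q2=[]
t=7-9: P1@Q0 runs 2, rem=4, I/O yield, promote→Q0. Q0=[P2,P1] Q1=[P3] Q2=[]
t=9-11: P2@Q0 runs 2, rem=3, I/O yield, promote→Q0. Q0=[P1,P2] Q1=[P3] Q2=[]
t=11-13: P1@Q0 runs 2, rem=2, I/O yield, promote→Q0. Q0=[P2,P1] Q1=[P3] Q2=[]
t=13-15: P2@Q0 runs 2, rem=1, I/O yield, promote→Q0. Q0=[P1,P2] Q1=[P3] Q2=[]
t=15-17: P1@Q0 runs 2, rem=0, completes. Q0=[P2] Q1=[P3] Q2=[]
t=17-18: P2@Q0 runs 1, rem=0, completes. Q0=[] Q1=[P3] Q2=[]
t=18-22: P3@Q1 runs 4, rem=5, quantum used, demote→Q2. Q0=[] Q1=[] Q2=[P3]
t=22-27: P3@Q2 runs 5, rem=0, completes. Q0=[] Q1=[] Q2=[]

Answer: P1(0-2) P2(2-4) P3(4-7) P1(7-9) P2(9-11) P1(11-13) P2(13-15) P1(15-17) P2(17-18) P3(18-22) P3(22-27)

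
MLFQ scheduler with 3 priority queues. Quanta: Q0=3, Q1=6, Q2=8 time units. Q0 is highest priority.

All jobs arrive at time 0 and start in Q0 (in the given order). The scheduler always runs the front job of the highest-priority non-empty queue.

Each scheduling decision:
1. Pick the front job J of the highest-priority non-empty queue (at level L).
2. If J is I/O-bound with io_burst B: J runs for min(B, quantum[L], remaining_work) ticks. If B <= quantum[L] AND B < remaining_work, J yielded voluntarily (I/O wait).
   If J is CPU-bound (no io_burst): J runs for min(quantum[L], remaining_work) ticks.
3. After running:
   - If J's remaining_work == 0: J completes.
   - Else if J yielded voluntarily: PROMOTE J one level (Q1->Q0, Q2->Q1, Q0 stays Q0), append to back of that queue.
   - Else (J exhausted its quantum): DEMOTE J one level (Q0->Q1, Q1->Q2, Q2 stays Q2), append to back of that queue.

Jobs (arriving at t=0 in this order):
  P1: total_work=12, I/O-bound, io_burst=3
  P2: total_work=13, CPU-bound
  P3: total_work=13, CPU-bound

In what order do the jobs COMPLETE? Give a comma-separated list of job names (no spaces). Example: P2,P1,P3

Answer: P1,P2,P3

Derivation:
t=0-3: P1@Q0 runs 3, rem=9, I/O yield, promote→Q0. Q0=[P2,P3,P1] Q1=[] Q2=[]
t=3-6: P2@Q0 runs 3, rem=10, quantum used, demote→Q1. Q0=[P3,P1] Q1=[P2] Q2=[]
t=6-9: P3@Q0 runs 3, rem=10, quantum used, demote→Q1. Q0=[P1] Q1=[P2,P3] Q2=[]
t=9-12: P1@Q0 runs 3, rem=6, I/O yield, promote→Q0. Q0=[P1] Q1=[P2,P3] Q2=[]
t=12-15: P1@Q0 runs 3, rem=3, I/O yield, promote→Q0. Q0=[P1] Q1=[P2,P3] Q2=[]
t=15-18: P1@Q0 runs 3, rem=0, completes. Q0=[] Q1=[P2,P3] Q2=[]
t=18-24: P2@Q1 runs 6, rem=4, quantum used, demote→Q2. Q0=[] Q1=[P3] Q2=[P2]
t=24-30: P3@Q1 runs 6, rem=4, quantum used, demote→Q2. Q0=[] Q1=[] Q2=[P2,P3]
t=30-34: P2@Q2 runs 4, rem=0, completes. Q0=[] Q1=[] Q2=[P3]
t=34-38: P3@Q2 runs 4, rem=0, completes. Q0=[] Q1=[] Q2=[]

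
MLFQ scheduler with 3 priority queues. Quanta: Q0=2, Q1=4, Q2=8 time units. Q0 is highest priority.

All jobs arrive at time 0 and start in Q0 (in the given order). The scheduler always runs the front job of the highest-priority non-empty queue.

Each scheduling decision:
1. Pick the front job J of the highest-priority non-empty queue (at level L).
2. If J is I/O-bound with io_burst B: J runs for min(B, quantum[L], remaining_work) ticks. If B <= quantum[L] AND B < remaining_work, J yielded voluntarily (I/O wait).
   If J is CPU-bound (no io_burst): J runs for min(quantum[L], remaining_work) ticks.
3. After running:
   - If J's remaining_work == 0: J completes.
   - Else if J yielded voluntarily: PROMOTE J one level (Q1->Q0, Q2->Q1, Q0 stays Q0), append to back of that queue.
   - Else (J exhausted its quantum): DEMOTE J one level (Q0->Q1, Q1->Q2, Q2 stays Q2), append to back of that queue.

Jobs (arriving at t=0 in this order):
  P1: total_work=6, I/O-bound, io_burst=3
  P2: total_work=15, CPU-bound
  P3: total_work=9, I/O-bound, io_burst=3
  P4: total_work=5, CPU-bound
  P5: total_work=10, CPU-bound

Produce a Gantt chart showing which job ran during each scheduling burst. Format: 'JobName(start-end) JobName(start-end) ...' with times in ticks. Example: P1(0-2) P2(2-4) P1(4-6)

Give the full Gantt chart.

t=0-2: P1@Q0 runs 2, rem=4, quantum used, demote→Q1. Q0=[P2,P3,P4,P5] Q1=[P1] Q2=[]
t=2-4: P2@Q0 runs 2, rem=13, quantum used, demote→Q1. Q0=[P3,P4,P5] Q1=[P1,P2] Q2=[]
t=4-6: P3@Q0 runs 2, rem=7, quantum used, demote→Q1. Q0=[P4,P5] Q1=[P1,P2,P3] Q2=[]
t=6-8: P4@Q0 runs 2, rem=3, quantum used, demote→Q1. Q0=[P5] Q1=[P1,P2,P3,P4] Q2=[]
t=8-10: P5@Q0 runs 2, rem=8, quantum used, demote→Q1. Q0=[] Q1=[P1,P2,P3,P4,P5] Q2=[]
t=10-13: P1@Q1 runs 3, rem=1, I/O yield, promote→Q0. Q0=[P1] Q1=[P2,P3,P4,P5] Q2=[]
t=13-14: P1@Q0 runs 1, rem=0, completes. Q0=[] Q1=[P2,P3,P4,P5] Q2=[]
t=14-18: P2@Q1 runs 4, rem=9, quantum used, demote→Q2. Q0=[] Q1=[P3,P4,P5] Q2=[P2]
t=18-21: P3@Q1 runs 3, rem=4, I/O yield, promote→Q0. Q0=[P3] Q1=[P4,P5] Q2=[P2]
t=21-23: P3@Q0 runs 2, rem=2, quantum used, demote→Q1. Q0=[] Q1=[P4,P5,P3] Q2=[P2]
t=23-26: P4@Q1 runs 3, rem=0, completes. Q0=[] Q1=[P5,P3] Q2=[P2]
t=26-30: P5@Q1 runs 4, rem=4, quantum used, demote→Q2. Q0=[] Q1=[P3] Q2=[P2,P5]
t=30-32: P3@Q1 runs 2, rem=0, completes. Q0=[] Q1=[] Q2=[P2,P5]
t=32-40: P2@Q2 runs 8, rem=1, quantum used, demote→Q2. Q0=[] Q1=[] Q2=[P5,P2]
t=40-44: P5@Q2 runs 4, rem=0, completes. Q0=[] Q1=[] Q2=[P2]
t=44-45: P2@Q2 runs 1, rem=0, completes. Q0=[] Q1=[] Q2=[]

Answer: P1(0-2) P2(2-4) P3(4-6) P4(6-8) P5(8-10) P1(10-13) P1(13-14) P2(14-18) P3(18-21) P3(21-23) P4(23-26) P5(26-30) P3(30-32) P2(32-40) P5(40-44) P2(44-45)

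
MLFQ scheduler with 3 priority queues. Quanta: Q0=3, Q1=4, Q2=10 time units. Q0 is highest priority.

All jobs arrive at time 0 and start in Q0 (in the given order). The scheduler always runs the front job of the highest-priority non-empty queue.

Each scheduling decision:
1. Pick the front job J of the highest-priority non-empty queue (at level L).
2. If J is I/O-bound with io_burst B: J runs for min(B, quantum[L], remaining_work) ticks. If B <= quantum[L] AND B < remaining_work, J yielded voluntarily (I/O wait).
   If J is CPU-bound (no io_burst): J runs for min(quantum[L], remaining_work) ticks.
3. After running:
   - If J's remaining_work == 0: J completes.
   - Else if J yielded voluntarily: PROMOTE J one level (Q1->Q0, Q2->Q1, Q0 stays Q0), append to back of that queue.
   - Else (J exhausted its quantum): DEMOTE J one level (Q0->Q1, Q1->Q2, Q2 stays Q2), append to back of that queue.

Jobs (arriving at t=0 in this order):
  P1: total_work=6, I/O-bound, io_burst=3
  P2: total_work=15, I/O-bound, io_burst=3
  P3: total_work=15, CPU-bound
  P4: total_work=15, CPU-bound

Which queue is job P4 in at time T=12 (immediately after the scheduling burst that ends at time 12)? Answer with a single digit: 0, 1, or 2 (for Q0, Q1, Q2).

Answer: 1

Derivation:
t=0-3: P1@Q0 runs 3, rem=3, I/O yield, promote→Q0. Q0=[P2,P3,P4,P1] Q1=[] Q2=[]
t=3-6: P2@Q0 runs 3, rem=12, I/O yield, promote→Q0. Q0=[P3,P4,P1,P2] Q1=[] Q2=[]
t=6-9: P3@Q0 runs 3, rem=12, quantum used, demote→Q1. Q0=[P4,P1,P2] Q1=[P3] Q2=[]
t=9-12: P4@Q0 runs 3, rem=12, quantum used, demote→Q1. Q0=[P1,P2] Q1=[P3,P4] Q2=[]
t=12-15: P1@Q0 runs 3, rem=0, completes. Q0=[P2] Q1=[P3,P4] Q2=[]
t=15-18: P2@Q0 runs 3, rem=9, I/O yield, promote→Q0. Q0=[P2] Q1=[P3,P4] Q2=[]
t=18-21: P2@Q0 runs 3, rem=6, I/O yield, promote→Q0. Q0=[P2] Q1=[P3,P4] Q2=[]
t=21-24: P2@Q0 runs 3, rem=3, I/O yield, promote→Q0. Q0=[P2] Q1=[P3,P4] Q2=[]
t=24-27: P2@Q0 runs 3, rem=0, completes. Q0=[] Q1=[P3,P4] Q2=[]
t=27-31: P3@Q1 runs 4, rem=8, quantum used, demote→Q2. Q0=[] Q1=[P4] Q2=[P3]
t=31-35: P4@Q1 runs 4, rem=8, quantum used, demote→Q2. Q0=[] Q1=[] Q2=[P3,P4]
t=35-43: P3@Q2 runs 8, rem=0, completes. Q0=[] Q1=[] Q2=[P4]
t=43-51: P4@Q2 runs 8, rem=0, completes. Q0=[] Q1=[] Q2=[]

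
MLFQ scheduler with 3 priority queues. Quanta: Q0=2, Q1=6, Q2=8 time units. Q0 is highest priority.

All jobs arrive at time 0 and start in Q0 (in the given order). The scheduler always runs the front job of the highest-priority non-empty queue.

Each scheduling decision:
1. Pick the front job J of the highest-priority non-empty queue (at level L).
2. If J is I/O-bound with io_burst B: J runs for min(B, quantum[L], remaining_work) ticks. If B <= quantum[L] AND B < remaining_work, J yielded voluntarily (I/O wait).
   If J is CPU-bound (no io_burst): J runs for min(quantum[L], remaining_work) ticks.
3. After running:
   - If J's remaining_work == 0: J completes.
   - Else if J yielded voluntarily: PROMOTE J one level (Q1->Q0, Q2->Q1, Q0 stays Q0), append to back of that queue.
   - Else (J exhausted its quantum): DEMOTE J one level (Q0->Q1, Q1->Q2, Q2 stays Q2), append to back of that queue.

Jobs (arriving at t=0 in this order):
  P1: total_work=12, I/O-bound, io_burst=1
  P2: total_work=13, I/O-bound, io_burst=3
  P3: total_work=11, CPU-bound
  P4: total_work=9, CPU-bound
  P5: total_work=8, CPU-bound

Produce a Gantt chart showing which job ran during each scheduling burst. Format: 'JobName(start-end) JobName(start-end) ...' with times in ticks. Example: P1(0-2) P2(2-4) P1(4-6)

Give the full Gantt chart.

Answer: P1(0-1) P2(1-3) P3(3-5) P4(5-7) P5(7-9) P1(9-10) P1(10-11) P1(11-12) P1(12-13) P1(13-14) P1(14-15) P1(15-16) P1(16-17) P1(17-18) P1(18-19) P1(19-20) P2(20-23) P2(23-25) P3(25-31) P4(31-37) P5(37-43) P2(43-46) P2(46-48) P2(48-49) P3(49-52) P4(52-53)

Derivation:
t=0-1: P1@Q0 runs 1, rem=11, I/O yield, promote→Q0. Q0=[P2,P3,P4,P5,P1] Q1=[] Q2=[]
t=1-3: P2@Q0 runs 2, rem=11, quantum used, demote→Q1. Q0=[P3,P4,P5,P1] Q1=[P2] Q2=[]
t=3-5: P3@Q0 runs 2, rem=9, quantum used, demote→Q1. Q0=[P4,P5,P1] Q1=[P2,P3] Q2=[]
t=5-7: P4@Q0 runs 2, rem=7, quantum used, demote→Q1. Q0=[P5,P1] Q1=[P2,P3,P4] Q2=[]
t=7-9: P5@Q0 runs 2, rem=6, quantum used, demote→Q1. Q0=[P1] Q1=[P2,P3,P4,P5] Q2=[]
t=9-10: P1@Q0 runs 1, rem=10, I/O yield, promote→Q0. Q0=[P1] Q1=[P2,P3,P4,P5] Q2=[]
t=10-11: P1@Q0 runs 1, rem=9, I/O yield, promote→Q0. Q0=[P1] Q1=[P2,P3,P4,P5] Q2=[]
t=11-12: P1@Q0 runs 1, rem=8, I/O yield, promote→Q0. Q0=[P1] Q1=[P2,P3,P4,P5] Q2=[]
t=12-13: P1@Q0 runs 1, rem=7, I/O yield, promote→Q0. Q0=[P1] Q1=[P2,P3,P4,P5] Q2=[]
t=13-14: P1@Q0 runs 1, rem=6, I/O yield, promote→Q0. Q0=[P1] Q1=[P2,P3,P4,P5] Q2=[]
t=14-15: P1@Q0 runs 1, rem=5, I/O yield, promote→Q0. Q0=[P1] Q1=[P2,P3,P4,P5] Q2=[]
t=15-16: P1@Q0 runs 1, rem=4, I/O yield, promote→Q0. Q0=[P1] Q1=[P2,P3,P4,P5] Q2=[]
t=16-17: P1@Q0 runs 1, rem=3, I/O yield, promote→Q0. Q0=[P1] Q1=[P2,P3,P4,P5] Q2=[]
t=17-18: P1@Q0 runs 1, rem=2, I/O yield, promote→Q0. Q0=[P1] Q1=[P2,P3,P4,P5] Q2=[]
t=18-19: P1@Q0 runs 1, rem=1, I/O yield, promote→Q0. Q0=[P1] Q1=[P2,P3,P4,P5] Q2=[]
t=19-20: P1@Q0 runs 1, rem=0, completes. Q0=[] Q1=[P2,P3,P4,P5] Q2=[]
t=20-23: P2@Q1 runs 3, rem=8, I/O yield, promote→Q0. Q0=[P2] Q1=[P3,P4,P5] Q2=[]
t=23-25: P2@Q0 runs 2, rem=6, quantum used, demote→Q1. Q0=[] Q1=[P3,P4,P5,P2] Q2=[]
t=25-31: P3@Q1 runs 6, rem=3, quantum used, demote→Q2. Q0=[] Q1=[P4,P5,P2] Q2=[P3]
t=31-37: P4@Q1 runs 6, rem=1, quantum used, demote→Q2. Q0=[] Q1=[P5,P2] Q2=[P3,P4]
t=37-43: P5@Q1 runs 6, rem=0, completes. Q0=[] Q1=[P2] Q2=[P3,P4]
t=43-46: P2@Q1 runs 3, rem=3, I/O yield, promote→Q0. Q0=[P2] Q1=[] Q2=[P3,P4]
t=46-48: P2@Q0 runs 2, rem=1, quantum used, demote→Q1. Q0=[] Q1=[P2] Q2=[P3,P4]
t=48-49: P2@Q1 runs 1, rem=0, completes. Q0=[] Q1=[] Q2=[P3,P4]
t=49-52: P3@Q2 runs 3, rem=0, completes. Q0=[] Q1=[] Q2=[P4]
t=52-53: P4@Q2 runs 1, rem=0, completes. Q0=[] Q1=[] Q2=[]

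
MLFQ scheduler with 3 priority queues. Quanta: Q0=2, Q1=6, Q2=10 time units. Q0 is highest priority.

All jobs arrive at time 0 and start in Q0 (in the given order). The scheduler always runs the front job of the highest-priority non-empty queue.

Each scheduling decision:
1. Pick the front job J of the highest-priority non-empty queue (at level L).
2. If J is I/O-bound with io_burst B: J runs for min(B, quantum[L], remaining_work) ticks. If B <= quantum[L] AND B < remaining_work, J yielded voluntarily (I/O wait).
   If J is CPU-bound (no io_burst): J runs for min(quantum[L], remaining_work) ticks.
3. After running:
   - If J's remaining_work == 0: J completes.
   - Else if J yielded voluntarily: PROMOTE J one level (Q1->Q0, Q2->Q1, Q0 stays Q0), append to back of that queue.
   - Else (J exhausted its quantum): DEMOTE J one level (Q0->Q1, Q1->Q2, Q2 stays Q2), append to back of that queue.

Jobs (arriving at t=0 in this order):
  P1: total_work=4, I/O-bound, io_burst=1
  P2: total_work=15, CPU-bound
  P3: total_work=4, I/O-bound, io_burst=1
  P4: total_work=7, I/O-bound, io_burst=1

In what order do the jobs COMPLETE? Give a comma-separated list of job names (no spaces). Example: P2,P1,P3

Answer: P1,P3,P4,P2

Derivation:
t=0-1: P1@Q0 runs 1, rem=3, I/O yield, promote→Q0. Q0=[P2,P3,P4,P1] Q1=[] Q2=[]
t=1-3: P2@Q0 runs 2, rem=13, quantum used, demote→Q1. Q0=[P3,P4,P1] Q1=[P2] Q2=[]
t=3-4: P3@Q0 runs 1, rem=3, I/O yield, promote→Q0. Q0=[P4,P1,P3] Q1=[P2] Q2=[]
t=4-5: P4@Q0 runs 1, rem=6, I/O yield, promote→Q0. Q0=[P1,P3,P4] Q1=[P2] Q2=[]
t=5-6: P1@Q0 runs 1, rem=2, I/O yield, promote→Q0. Q0=[P3,P4,P1] Q1=[P2] Q2=[]
t=6-7: P3@Q0 runs 1, rem=2, I/O yield, promote→Q0. Q0=[P4,P1,P3] Q1=[P2] Q2=[]
t=7-8: P4@Q0 runs 1, rem=5, I/O yield, promote→Q0. Q0=[P1,P3,P4] Q1=[P2] Q2=[]
t=8-9: P1@Q0 runs 1, rem=1, I/O yield, promote→Q0. Q0=[P3,P4,P1] Q1=[P2] Q2=[]
t=9-10: P3@Q0 runs 1, rem=1, I/O yield, promote→Q0. Q0=[P4,P1,P3] Q1=[P2] Q2=[]
t=10-11: P4@Q0 runs 1, rem=4, I/O yield, promote→Q0. Q0=[P1,P3,P4] Q1=[P2] Q2=[]
t=11-12: P1@Q0 runs 1, rem=0, completes. Q0=[P3,P4] Q1=[P2] Q2=[]
t=12-13: P3@Q0 runs 1, rem=0, completes. Q0=[P4] Q1=[P2] Q2=[]
t=13-14: P4@Q0 runs 1, rem=3, I/O yield, promote→Q0. Q0=[P4] Q1=[P2] Q2=[]
t=14-15: P4@Q0 runs 1, rem=2, I/O yield, promote→Q0. Q0=[P4] Q1=[P2] Q2=[]
t=15-16: P4@Q0 runs 1, rem=1, I/O yield, promote→Q0. Q0=[P4] Q1=[P2] Q2=[]
t=16-17: P4@Q0 runs 1, rem=0, completes. Q0=[] Q1=[P2] Q2=[]
t=17-23: P2@Q1 runs 6, rem=7, quantum used, demote→Q2. Q0=[] Q1=[] Q2=[P2]
t=23-30: P2@Q2 runs 7, rem=0, completes. Q0=[] Q1=[] Q2=[]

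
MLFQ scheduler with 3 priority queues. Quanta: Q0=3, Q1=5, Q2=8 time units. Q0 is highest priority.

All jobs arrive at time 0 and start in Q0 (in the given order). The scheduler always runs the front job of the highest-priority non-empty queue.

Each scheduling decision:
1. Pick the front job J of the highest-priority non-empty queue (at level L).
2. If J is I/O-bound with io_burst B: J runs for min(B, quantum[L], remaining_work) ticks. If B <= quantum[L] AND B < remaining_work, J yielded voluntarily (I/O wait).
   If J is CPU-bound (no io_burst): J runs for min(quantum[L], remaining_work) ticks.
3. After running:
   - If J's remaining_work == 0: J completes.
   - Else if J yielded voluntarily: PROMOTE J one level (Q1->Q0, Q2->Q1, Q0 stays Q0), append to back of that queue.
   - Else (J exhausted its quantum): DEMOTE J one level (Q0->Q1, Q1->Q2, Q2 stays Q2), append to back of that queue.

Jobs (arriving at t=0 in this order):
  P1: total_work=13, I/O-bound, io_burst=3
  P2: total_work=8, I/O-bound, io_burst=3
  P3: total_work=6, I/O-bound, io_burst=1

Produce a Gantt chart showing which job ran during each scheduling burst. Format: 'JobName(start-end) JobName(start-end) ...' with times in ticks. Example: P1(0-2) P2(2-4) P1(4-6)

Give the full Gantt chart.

Answer: P1(0-3) P2(3-6) P3(6-7) P1(7-10) P2(10-13) P3(13-14) P1(14-17) P2(17-19) P3(19-20) P1(20-23) P3(23-24) P1(24-25) P3(25-26) P3(26-27)

Derivation:
t=0-3: P1@Q0 runs 3, rem=10, I/O yield, promote→Q0. Q0=[P2,P3,P1] Q1=[] Q2=[]
t=3-6: P2@Q0 runs 3, rem=5, I/O yield, promote→Q0. Q0=[P3,P1,P2] Q1=[] Q2=[]
t=6-7: P3@Q0 runs 1, rem=5, I/O yield, promote→Q0. Q0=[P1,P2,P3] Q1=[] Q2=[]
t=7-10: P1@Q0 runs 3, rem=7, I/O yield, promote→Q0. Q0=[P2,P3,P1] Q1=[] Q2=[]
t=10-13: P2@Q0 runs 3, rem=2, I/O yield, promote→Q0. Q0=[P3,P1,P2] Q1=[] Q2=[]
t=13-14: P3@Q0 runs 1, rem=4, I/O yield, promote→Q0. Q0=[P1,P2,P3] Q1=[] Q2=[]
t=14-17: P1@Q0 runs 3, rem=4, I/O yield, promote→Q0. Q0=[P2,P3,P1] Q1=[] Q2=[]
t=17-19: P2@Q0 runs 2, rem=0, completes. Q0=[P3,P1] Q1=[] Q2=[]
t=19-20: P3@Q0 runs 1, rem=3, I/O yield, promote→Q0. Q0=[P1,P3] Q1=[] Q2=[]
t=20-23: P1@Q0 runs 3, rem=1, I/O yield, promote→Q0. Q0=[P3,P1] Q1=[] Q2=[]
t=23-24: P3@Q0 runs 1, rem=2, I/O yield, promote→Q0. Q0=[P1,P3] Q1=[] Q2=[]
t=24-25: P1@Q0 runs 1, rem=0, completes. Q0=[P3] Q1=[] Q2=[]
t=25-26: P3@Q0 runs 1, rem=1, I/O yield, promote→Q0. Q0=[P3] Q1=[] Q2=[]
t=26-27: P3@Q0 runs 1, rem=0, completes. Q0=[] Q1=[] Q2=[]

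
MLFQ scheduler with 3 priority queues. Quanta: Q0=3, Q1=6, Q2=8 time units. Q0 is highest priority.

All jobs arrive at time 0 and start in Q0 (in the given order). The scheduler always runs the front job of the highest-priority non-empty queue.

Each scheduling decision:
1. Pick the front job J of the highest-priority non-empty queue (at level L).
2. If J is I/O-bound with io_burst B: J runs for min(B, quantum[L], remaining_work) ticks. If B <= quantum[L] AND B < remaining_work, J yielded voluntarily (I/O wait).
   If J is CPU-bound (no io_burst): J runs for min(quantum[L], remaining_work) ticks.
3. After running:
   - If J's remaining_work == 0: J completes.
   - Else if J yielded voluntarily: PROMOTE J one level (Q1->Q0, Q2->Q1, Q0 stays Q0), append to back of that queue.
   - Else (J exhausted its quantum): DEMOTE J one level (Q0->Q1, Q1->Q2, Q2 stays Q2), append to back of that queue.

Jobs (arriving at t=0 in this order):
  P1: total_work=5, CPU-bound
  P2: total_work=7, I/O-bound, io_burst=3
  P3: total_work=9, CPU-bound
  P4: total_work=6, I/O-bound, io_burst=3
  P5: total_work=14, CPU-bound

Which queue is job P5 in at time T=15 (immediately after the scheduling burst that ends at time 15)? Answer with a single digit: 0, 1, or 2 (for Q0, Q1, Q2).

Answer: 1

Derivation:
t=0-3: P1@Q0 runs 3, rem=2, quantum used, demote→Q1. Q0=[P2,P3,P4,P5] Q1=[P1] Q2=[]
t=3-6: P2@Q0 runs 3, rem=4, I/O yield, promote→Q0. Q0=[P3,P4,P5,P2] Q1=[P1] Q2=[]
t=6-9: P3@Q0 runs 3, rem=6, quantum used, demote→Q1. Q0=[P4,P5,P2] Q1=[P1,P3] Q2=[]
t=9-12: P4@Q0 runs 3, rem=3, I/O yield, promote→Q0. Q0=[P5,P2,P4] Q1=[P1,P3] Q2=[]
t=12-15: P5@Q0 runs 3, rem=11, quantum used, demote→Q1. Q0=[P2,P4] Q1=[P1,P3,P5] Q2=[]
t=15-18: P2@Q0 runs 3, rem=1, I/O yield, promote→Q0. Q0=[P4,P2] Q1=[P1,P3,P5] Q2=[]
t=18-21: P4@Q0 runs 3, rem=0, completes. Q0=[P2] Q1=[P1,P3,P5] Q2=[]
t=21-22: P2@Q0 runs 1, rem=0, completes. Q0=[] Q1=[P1,P3,P5] Q2=[]
t=22-24: P1@Q1 runs 2, rem=0, completes. Q0=[] Q1=[P3,P5] Q2=[]
t=24-30: P3@Q1 runs 6, rem=0, completes. Q0=[] Q1=[P5] Q2=[]
t=30-36: P5@Q1 runs 6, rem=5, quantum used, demote→Q2. Q0=[] Q1=[] Q2=[P5]
t=36-41: P5@Q2 runs 5, rem=0, completes. Q0=[] Q1=[] Q2=[]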